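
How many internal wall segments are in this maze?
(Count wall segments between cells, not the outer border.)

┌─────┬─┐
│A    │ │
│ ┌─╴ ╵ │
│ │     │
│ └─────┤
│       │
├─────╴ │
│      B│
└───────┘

Counting internal wall segments:
Total internal walls: 9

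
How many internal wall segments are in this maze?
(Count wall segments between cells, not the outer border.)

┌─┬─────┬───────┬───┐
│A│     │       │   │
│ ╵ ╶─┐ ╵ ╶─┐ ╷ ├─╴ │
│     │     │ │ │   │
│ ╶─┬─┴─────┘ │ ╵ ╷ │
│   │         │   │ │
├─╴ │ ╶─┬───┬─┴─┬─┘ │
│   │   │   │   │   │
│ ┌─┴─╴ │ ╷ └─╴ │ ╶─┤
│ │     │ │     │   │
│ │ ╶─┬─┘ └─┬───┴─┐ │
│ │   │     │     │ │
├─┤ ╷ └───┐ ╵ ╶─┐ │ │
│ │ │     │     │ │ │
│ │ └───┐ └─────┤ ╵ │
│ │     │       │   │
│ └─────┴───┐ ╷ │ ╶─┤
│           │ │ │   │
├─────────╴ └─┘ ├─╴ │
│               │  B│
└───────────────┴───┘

Counting internal wall segments:
Total internal walls: 81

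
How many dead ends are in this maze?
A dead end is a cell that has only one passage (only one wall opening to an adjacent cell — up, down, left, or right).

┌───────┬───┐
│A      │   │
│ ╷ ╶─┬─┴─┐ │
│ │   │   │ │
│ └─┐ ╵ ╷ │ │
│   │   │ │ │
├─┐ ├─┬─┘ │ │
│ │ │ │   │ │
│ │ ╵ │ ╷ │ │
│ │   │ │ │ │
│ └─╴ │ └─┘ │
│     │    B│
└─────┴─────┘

Checking each cell for number of passages:

Dead ends found at positions:
  (0, 3)
  (0, 4)
  (3, 0)
  (3, 2)
  (4, 4)
Total dead ends: 5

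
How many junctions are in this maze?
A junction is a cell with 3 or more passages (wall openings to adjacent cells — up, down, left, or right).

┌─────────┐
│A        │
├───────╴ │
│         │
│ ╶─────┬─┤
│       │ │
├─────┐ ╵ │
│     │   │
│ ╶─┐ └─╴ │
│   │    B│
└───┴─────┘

Checking each cell for number of passages:

Junctions found (3+ passages):
  (3, 4): 3 passages
Total junctions: 1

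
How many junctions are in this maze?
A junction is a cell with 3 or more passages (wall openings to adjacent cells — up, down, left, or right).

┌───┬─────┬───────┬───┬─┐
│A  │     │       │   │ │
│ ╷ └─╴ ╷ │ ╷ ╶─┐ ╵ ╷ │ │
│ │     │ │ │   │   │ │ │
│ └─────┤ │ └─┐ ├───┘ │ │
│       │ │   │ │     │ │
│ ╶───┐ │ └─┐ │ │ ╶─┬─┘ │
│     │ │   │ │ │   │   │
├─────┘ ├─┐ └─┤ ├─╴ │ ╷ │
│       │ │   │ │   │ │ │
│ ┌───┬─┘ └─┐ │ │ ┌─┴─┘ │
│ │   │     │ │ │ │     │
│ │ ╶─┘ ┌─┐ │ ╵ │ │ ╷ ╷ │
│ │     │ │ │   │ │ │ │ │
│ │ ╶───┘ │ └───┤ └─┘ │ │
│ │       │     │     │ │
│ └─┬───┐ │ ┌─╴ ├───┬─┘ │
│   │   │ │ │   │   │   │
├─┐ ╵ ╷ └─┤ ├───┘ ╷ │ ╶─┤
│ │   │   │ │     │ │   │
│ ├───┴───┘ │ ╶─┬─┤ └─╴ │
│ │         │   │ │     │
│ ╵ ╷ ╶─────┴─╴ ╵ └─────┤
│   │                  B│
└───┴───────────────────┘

Checking each cell for number of passages:

Junctions found (3+ passages):
  (0, 3): 3 passages
  (0, 6): 3 passages
  (2, 0): 3 passages
  (3, 11): 3 passages
  (5, 4): 3 passages
  (5, 10): 3 passages
  (5, 11): 3 passages
  (6, 1): 3 passages
  (7, 4): 3 passages
  (7, 5): 3 passages
  (10, 2): 3 passages
  (11, 7): 3 passages
  (11, 8): 3 passages
Total junctions: 13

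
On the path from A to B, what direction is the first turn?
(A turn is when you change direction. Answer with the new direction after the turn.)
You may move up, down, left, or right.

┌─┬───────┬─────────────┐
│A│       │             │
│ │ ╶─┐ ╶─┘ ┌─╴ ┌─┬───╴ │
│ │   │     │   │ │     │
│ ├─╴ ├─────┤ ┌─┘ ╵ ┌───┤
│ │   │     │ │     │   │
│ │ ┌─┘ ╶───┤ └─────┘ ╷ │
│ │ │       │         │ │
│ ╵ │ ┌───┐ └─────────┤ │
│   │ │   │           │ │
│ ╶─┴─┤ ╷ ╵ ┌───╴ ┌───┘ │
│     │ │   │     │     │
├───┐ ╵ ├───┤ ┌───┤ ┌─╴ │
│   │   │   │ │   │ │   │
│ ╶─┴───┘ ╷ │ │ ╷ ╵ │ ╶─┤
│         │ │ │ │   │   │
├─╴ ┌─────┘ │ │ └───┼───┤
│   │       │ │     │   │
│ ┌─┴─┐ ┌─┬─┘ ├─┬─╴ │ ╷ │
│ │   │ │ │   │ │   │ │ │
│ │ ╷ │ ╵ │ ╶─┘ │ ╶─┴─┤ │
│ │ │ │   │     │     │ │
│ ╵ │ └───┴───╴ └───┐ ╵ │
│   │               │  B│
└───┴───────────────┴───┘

Directions: down, down, down, down, right, up, up, right, up, left, up, right, right, down, right, right, up, right, right, down, left, down, down, right, right, right, right, up, right, down, down, down, left, left, down, down, left, up, left, down, down, right, right, down, left, down, right, right, down, right
First turn direction: right

Solution:

┌─┬───────┬─────────────┐
│A│↱ → ↓  │↱ → ↓        │
│ │ ╶─┐ ╶─┘ ┌─╴ ┌─┬───╴ │
│↓│↑ ↰│↳ → ↑│↓ ↲│ │     │
│ ├─╴ ├─────┤ ┌─┘ ╵ ┌───┤
│↓│↱ ↑│     │↓│     │↱ ↓│
│ │ ┌─┘ ╶───┤ └─────┘ ╷ │
│↓│↑│       │↳ → → → ↑│↓│
│ ╵ │ ┌───┐ └─────────┤ │
│↳ ↑│ │   │           │↓│
│ ╶─┴─┤ ╷ ╵ ┌───╴ ┌───┘ │
│     │ │   │     │↓ ← ↲│
├───┐ ╵ ├───┤ ┌───┤ ┌─╴ │
│   │   │   │ │↓ ↰│↓│   │
│ ╶─┴───┘ ╷ │ │ ╷ ╵ │ ╶─┤
│         │ │ │↓│↑ ↲│   │
├─╴ ┌─────┘ │ │ └───┼───┤
│   │       │ │↳ → ↓│   │
│ ┌─┴─┐ ┌─┬─┘ ├─┬─╴ │ ╷ │
│ │   │ │ │   │ │↓ ↲│ │ │
│ │ ╷ │ ╵ │ ╶─┘ │ ╶─┴─┤ │
│ │ │ │   │     │↳ → ↓│ │
│ ╵ │ └───┴───╴ └───┐ ╵ │
│   │               │↳ B│
└───┴───────────────┴───┘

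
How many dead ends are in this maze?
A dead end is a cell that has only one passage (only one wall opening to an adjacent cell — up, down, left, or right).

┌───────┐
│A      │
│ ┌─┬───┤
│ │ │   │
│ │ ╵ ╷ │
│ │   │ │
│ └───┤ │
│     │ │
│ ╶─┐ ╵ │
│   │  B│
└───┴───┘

Checking each cell for number of passages:

Dead ends found at positions:
  (0, 3)
  (1, 1)
  (4, 1)
Total dead ends: 3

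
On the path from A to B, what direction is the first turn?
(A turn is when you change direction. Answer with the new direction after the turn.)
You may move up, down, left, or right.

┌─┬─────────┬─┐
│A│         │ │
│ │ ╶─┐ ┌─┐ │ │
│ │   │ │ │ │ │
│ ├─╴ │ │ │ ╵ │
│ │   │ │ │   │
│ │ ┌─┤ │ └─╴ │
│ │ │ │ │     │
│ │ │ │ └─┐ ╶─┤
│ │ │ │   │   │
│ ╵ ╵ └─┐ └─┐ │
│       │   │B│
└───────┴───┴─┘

Directions: down, down, down, down, down, right, up, up, up, right, up, left, up, right, right, right, right, down, down, right, down, left, down, right, down
First turn direction: right

Solution:

┌─┬─────────┬─┐
│A│↱ → → → ↓│ │
│ │ ╶─┐ ┌─┐ │ │
│↓│↑ ↰│ │ │↓│ │
│ ├─╴ │ │ │ ╵ │
│↓│↱ ↑│ │ │↳ ↓│
│ │ ┌─┤ │ └─╴ │
│↓│↑│ │ │  ↓ ↲│
│ │ │ │ └─┐ ╶─┤
│↓│↑│ │   │↳ ↓│
│ ╵ ╵ └─┐ └─┐ │
│↳ ↑    │   │B│
└───────┴───┴─┘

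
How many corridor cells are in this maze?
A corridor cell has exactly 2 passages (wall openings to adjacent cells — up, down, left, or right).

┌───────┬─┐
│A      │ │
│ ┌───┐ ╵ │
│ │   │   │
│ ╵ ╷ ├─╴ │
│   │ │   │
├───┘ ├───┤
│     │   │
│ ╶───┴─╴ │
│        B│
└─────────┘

Counting cells with exactly 2 passages:
Total corridor cells: 21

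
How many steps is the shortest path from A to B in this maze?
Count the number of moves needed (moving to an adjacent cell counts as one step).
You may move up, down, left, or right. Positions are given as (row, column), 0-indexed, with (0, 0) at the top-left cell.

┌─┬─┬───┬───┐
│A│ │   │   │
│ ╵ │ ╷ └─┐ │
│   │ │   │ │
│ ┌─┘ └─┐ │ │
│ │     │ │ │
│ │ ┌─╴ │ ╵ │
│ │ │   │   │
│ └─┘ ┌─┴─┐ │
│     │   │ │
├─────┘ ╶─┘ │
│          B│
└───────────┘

Using BFS to find shortest path:
Start: (0, 0), End: (5, 5)
Path found:
(0,0) → (1,0) → (2,0) → (3,0) → (4,0) → (4,1) → (4,2) → (3,2) → (3,3) → (2,3) → (2,2) → (1,2) → (0,2) → (0,3) → (1,3) → (1,4) → (2,4) → (3,4) → (3,5) → (4,5) → (5,5)
Number of steps: 20

Solution:

┌─┬─┬───┬───┐
│A│ │↱ ↓│   │
│ ╵ │ ╷ └─┐ │
│↓  │↑│↳ ↓│ │
│ ┌─┘ └─┐ │ │
│↓│  ↑ ↰│↓│ │
│ │ ┌─╴ │ ╵ │
│↓│ │↱ ↑│↳ ↓│
│ └─┘ ┌─┴─┐ │
│↳ → ↑│   │↓│
├─────┘ ╶─┘ │
│          B│
└───────────┘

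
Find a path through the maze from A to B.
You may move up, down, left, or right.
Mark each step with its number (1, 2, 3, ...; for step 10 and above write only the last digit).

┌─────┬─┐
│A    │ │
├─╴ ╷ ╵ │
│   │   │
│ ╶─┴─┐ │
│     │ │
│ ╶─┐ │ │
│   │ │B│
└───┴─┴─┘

Finding the shortest path through the maze:
Path length: 6 steps
Directions: right → right → down → right → down → down

Solution:

┌─────┬─┐
│A 1 2│ │
├─╴ ╷ ╵ │
│   │3 4│
│ ╶─┴─┐ │
│     │5│
│ ╶─┐ │ │
│   │ │B│
└───┴─┴─┘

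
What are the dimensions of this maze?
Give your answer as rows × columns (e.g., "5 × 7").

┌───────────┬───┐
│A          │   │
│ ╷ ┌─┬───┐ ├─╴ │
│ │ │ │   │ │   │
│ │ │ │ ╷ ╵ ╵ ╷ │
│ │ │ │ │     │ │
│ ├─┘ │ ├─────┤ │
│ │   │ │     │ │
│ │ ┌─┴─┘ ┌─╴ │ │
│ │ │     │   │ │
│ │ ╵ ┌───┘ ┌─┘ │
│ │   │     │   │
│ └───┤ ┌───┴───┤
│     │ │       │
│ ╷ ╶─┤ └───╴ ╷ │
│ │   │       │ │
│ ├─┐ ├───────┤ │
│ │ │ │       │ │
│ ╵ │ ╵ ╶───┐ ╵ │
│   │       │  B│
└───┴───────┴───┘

Counting the maze dimensions:
Rows (vertical): 10
Columns (horizontal): 8
Dimensions: 10 × 8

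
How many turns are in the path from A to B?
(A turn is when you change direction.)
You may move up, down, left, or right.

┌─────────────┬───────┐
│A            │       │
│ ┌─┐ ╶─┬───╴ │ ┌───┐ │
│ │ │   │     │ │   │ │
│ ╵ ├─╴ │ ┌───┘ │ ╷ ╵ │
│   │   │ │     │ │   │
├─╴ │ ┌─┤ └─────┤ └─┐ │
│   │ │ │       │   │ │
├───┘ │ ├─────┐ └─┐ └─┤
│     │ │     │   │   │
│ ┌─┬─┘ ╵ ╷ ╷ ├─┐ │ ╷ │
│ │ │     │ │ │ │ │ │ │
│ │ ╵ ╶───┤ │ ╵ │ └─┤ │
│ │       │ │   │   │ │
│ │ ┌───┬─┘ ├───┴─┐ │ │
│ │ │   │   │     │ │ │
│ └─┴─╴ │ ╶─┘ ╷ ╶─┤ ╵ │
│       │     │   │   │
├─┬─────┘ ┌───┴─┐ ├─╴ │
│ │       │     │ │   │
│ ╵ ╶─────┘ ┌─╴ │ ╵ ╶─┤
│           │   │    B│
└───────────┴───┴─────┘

Directions: right, right, right, right, right, right, down, left, left, down, down, right, right, right, down, right, down, down, right, down, down, right, down, left, down, right
Number of turns: 14

Solution:

┌─────────────┬───────┐
│A → → → → → ↓│       │
│ ┌─┐ ╶─┬───╴ │ ┌───┐ │
│ │ │   │↓ ← ↲│ │   │ │
│ ╵ ├─╴ │ ┌───┘ │ ╷ ╵ │
│   │   │↓│     │ │   │
├─╴ │ ┌─┤ └─────┤ └─┐ │
│   │ │ │↳ → → ↓│   │ │
├───┘ │ ├─────┐ └─┐ └─┤
│     │ │     │↳ ↓│   │
│ ┌─┬─┘ ╵ ╷ ╷ ├─┐ │ ╷ │
│ │ │     │ │ │ │↓│ │ │
│ │ ╵ ╶───┤ │ ╵ │ └─┤ │
│ │       │ │   │↳ ↓│ │
│ │ ┌───┬─┘ ├───┴─┐ │ │
│ │ │   │   │     │↓│ │
│ └─┴─╴ │ ╶─┘ ╷ ╶─┤ ╵ │
│       │     │   │↳ ↓│
├─┬─────┘ ┌───┴─┐ ├─╴ │
│ │       │     │ │↓ ↲│
│ ╵ ╶─────┘ ┌─╴ │ ╵ ╶─┤
│           │   │  ↳ B│
└───────────┴───┴─────┘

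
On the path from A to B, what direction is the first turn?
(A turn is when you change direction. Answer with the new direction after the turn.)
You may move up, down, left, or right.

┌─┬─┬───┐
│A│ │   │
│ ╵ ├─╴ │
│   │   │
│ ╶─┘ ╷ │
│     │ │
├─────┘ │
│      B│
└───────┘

Directions: down, down, right, right, up, right, down, down
First turn direction: right

Solution:

┌─┬─┬───┐
│A│ │   │
│ ╵ ├─╴ │
│↓  │↱ ↓│
│ ╶─┘ ╷ │
│↳ → ↑│↓│
├─────┘ │
│      B│
└───────┘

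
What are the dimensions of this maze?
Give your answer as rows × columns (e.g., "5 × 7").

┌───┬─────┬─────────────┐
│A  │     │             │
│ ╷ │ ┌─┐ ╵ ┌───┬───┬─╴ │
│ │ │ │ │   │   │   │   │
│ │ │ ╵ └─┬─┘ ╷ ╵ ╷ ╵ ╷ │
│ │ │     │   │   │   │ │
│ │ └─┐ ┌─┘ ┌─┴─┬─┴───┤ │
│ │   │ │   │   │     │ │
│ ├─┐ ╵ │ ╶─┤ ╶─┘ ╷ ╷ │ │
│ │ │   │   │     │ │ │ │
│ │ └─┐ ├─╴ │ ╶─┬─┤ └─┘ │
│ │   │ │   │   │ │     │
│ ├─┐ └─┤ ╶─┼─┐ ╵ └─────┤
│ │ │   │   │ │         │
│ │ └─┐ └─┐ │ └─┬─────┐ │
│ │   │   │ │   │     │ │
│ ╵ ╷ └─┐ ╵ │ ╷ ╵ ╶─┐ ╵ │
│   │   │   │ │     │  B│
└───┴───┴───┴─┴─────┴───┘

Counting the maze dimensions:
Rows (vertical): 9
Columns (horizontal): 12
Dimensions: 9 × 12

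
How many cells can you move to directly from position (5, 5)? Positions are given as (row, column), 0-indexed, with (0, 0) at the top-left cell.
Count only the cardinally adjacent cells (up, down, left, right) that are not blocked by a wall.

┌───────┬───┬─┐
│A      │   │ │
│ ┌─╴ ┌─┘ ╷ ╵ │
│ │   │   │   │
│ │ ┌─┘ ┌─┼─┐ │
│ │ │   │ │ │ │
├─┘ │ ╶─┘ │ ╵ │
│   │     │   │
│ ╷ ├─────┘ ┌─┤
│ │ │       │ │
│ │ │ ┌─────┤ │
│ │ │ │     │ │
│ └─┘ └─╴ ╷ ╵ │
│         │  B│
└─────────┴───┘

Checking passable neighbors of (5, 5):
Neighbors: (6, 5), (5, 4)
Count: 2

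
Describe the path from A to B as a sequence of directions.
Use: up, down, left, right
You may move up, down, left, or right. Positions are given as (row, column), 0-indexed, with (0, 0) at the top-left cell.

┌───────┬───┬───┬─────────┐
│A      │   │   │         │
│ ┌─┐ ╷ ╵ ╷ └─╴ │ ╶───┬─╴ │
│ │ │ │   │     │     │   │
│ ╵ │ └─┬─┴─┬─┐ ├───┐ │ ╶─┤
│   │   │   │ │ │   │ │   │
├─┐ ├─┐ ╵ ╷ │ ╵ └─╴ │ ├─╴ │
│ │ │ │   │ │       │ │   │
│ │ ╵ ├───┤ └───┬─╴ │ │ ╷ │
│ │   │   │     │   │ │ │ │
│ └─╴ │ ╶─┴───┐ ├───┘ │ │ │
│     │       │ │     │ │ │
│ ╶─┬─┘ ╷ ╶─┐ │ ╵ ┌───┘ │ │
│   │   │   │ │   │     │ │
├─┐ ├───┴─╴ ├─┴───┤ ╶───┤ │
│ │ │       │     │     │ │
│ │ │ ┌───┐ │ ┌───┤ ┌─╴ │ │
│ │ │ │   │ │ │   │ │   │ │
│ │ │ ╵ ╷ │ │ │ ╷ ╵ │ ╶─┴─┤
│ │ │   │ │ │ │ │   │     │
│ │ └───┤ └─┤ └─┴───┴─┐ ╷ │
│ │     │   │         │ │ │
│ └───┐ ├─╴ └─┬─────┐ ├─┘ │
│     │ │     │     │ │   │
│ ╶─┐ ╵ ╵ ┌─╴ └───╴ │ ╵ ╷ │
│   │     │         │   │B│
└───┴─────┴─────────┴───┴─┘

Finding the path and converting it to directions:
Path through cells: (0,0) → (0,1) → (0,2) → (1,2) → (2,2) → (2,3) → (3,3) → (3,4) → (2,4) → (2,5) → (3,5) → (4,5) → (4,6) → (4,7) → (5,7) → (6,7) → (6,8) → (5,8) → (5,9) → (5,10) → (4,10) → (3,10) → (2,10) → (1,10) → (1,9) → (1,8) → (0,8) → (0,9) → (0,10) → (0,11) → (0,12) → (1,12) → (1,11) → (2,11) → (2,12) → (3,12) → (3,11) → (4,11) → (5,11) → (6,11) → (6,10) → (6,9) → (7,9) → (7,10) → (7,11) → (8,11) → (8,10) → (9,10) → (9,11) → (9,12) → (10,12) → (11,12) → (12,12)
Directions: right, right, down, down, right, down, right, up, right, down, down, right, right, down, down, right, up, right, right, up, up, up, up, left, left, up, right, right, right, right, down, left, down, right, down, left, down, down, down, left, left, down, right, right, down, left, down, right, right, down, down, down

Solution:

┌───────┬───┬───┬─────────┐
│A → ↓  │   │   │↱ → → → ↓│
│ ┌─┐ ╷ ╵ ╷ └─╴ │ ╶───┬─╴ │
│ │ │↓│   │     │↑ ← ↰│↓ ↲│
│ ╵ │ └─┬─┴─┬─┐ ├───┐ │ ╶─┤
│   │↳ ↓│↱ ↓│ │ │   │↑│↳ ↓│
├─┐ ├─┐ ╵ ╷ │ ╵ └─╴ │ ├─╴ │
│ │ │ │↳ ↑│↓│       │↑│↓ ↲│
│ │ ╵ ├───┤ └───┬─╴ │ │ ╷ │
│ │   │   │↳ → ↓│   │↑│↓│ │
│ └─╴ │ ╶─┴───┐ ├───┘ │ │ │
│     │       │↓│↱ → ↑│↓│ │
│ ╶─┬─┘ ╷ ╶─┐ │ ╵ ┌───┘ │ │
│   │   │   │ │↳ ↑│↓ ← ↲│ │
├─┐ ├───┴─╴ ├─┴───┤ ╶───┤ │
│ │ │       │     │↳ → ↓│ │
│ │ │ ┌───┐ │ ┌───┤ ┌─╴ │ │
│ │ │ │   │ │ │   │ │↓ ↲│ │
│ │ │ ╵ ╷ │ │ │ ╷ ╵ │ ╶─┴─┤
│ │ │   │ │ │ │ │   │↳ → ↓│
│ │ └───┤ └─┤ └─┴───┴─┐ ╷ │
│ │     │   │         │ │↓│
│ └───┐ ├─╴ └─┬─────┐ ├─┘ │
│     │ │     │     │ │  ↓│
│ ╶─┐ ╵ ╵ ┌─╴ └───╴ │ ╵ ╷ │
│   │     │         │   │B│
└───┴─────┴─────────┴───┴─┘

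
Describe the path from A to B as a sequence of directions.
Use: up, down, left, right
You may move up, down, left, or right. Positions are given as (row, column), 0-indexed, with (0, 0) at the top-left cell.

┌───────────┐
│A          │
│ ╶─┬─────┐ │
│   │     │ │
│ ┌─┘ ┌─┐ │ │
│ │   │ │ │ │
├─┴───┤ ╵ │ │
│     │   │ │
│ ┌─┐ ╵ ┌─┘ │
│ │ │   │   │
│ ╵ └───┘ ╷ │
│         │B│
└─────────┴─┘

Finding the path and converting it to directions:
Path through cells: (0,0) → (0,1) → (0,2) → (0,3) → (0,4) → (0,5) → (1,5) → (2,5) → (3,5) → (4,5) → (5,5)
Directions: right, right, right, right, right, down, down, down, down, down

Solution:

┌───────────┐
│A → → → → ↓│
│ ╶─┬─────┐ │
│   │     │↓│
│ ┌─┘ ┌─┐ │ │
│ │   │ │ │↓│
├─┴───┤ ╵ │ │
│     │   │↓│
│ ┌─┐ ╵ ┌─┘ │
│ │ │   │  ↓│
│ ╵ └───┘ ╷ │
│         │B│
└─────────┴─┘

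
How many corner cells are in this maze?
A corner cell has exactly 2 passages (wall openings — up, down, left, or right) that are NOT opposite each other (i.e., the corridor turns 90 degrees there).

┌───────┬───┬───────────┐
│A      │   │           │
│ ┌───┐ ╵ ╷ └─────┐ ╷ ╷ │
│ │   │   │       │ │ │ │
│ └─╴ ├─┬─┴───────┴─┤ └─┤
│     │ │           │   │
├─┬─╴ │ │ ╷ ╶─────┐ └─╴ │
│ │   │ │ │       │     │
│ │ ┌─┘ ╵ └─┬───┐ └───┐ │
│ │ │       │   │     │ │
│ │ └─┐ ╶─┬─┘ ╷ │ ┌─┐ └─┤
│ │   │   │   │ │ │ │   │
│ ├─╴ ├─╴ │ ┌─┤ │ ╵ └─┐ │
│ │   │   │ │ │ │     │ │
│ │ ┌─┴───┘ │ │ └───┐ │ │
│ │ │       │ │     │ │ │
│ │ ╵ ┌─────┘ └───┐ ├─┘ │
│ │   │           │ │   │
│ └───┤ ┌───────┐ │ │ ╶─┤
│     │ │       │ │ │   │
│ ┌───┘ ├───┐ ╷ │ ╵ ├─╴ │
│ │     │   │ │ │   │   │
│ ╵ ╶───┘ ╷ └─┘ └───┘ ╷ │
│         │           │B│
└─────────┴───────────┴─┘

Counting corner cells (2 non-opposite passages):
Total corners: 59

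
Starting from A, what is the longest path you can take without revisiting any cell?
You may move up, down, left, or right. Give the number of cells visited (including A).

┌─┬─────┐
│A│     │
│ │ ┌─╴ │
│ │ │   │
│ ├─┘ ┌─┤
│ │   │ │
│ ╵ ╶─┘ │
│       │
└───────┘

Finding longest simple path using DFS:
Start: (0, 0)
Longest path visits 13 cells
Path: A → down → down → down → right → up → right → up → right → up → left → left → down

Solution:

┌─┬─────┐
│A│↓ ← ↰│
│ │ ┌─╴ │
│↓│B│↱ ↑│
│ ├─┘ ┌─┤
│↓│↱ ↑│ │
│ ╵ ╶─┘ │
│↳ ↑    │
└───────┘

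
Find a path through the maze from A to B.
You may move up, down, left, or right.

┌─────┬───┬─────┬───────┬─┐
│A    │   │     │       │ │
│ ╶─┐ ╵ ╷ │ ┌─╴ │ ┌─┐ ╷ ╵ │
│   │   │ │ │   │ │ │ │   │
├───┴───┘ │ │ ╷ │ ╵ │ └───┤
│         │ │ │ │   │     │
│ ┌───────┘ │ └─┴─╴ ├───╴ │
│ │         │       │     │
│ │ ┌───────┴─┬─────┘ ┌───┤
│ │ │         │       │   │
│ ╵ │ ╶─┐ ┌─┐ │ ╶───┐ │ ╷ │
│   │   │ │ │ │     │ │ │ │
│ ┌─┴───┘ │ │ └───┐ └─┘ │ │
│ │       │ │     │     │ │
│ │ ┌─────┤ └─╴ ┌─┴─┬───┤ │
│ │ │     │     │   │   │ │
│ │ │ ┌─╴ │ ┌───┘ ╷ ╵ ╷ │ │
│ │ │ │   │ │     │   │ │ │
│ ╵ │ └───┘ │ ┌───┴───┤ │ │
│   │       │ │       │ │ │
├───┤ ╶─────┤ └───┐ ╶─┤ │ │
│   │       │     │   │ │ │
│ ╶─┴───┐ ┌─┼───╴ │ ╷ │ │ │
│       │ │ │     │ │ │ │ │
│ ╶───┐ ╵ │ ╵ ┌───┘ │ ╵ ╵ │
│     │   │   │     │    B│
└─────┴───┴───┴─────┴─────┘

Finding the shortest path through the maze:
Path length: 68 steps
Directions: right → right → down → right → up → right → down → down → left → left → left → left → down → down → down → right → up → up → right → right → right → right → up → up → up → right → right → down → left → down → down → right → right → right → up → left → up → up → right → right → down → down → right → right → down → left → left → down → left → left → left → down → right → right → down → right → right → up → up → right → down → down → down → down → down → down → down → down

Solution:

┌─────┬───┬─────┬───────┬─┐
│A → ↓│↱ ↓│↱ → ↓│↱ → ↓  │ │
│ ╶─┐ ╵ ╷ │ ┌─╴ │ ┌─┐ ╷ ╵ │
│   │↳ ↑│↓│↑│↓ ↲│↑│ │↓│   │
├───┴───┘ │ │ ╷ │ ╵ │ └───┤
│↓ ← ← ← ↲│↑│↓│ │↑ ↰│↳ → ↓│
│ ┌───────┘ │ └─┴─╴ ├───╴ │
│↓│↱ → → → ↑│↳ → → ↑│↓ ← ↲│
│ │ ┌───────┴─┬─────┘ ┌───┤
│↓│↑│         │↓ ← ← ↲│↱ ↓│
│ ╵ │ ╶─┐ ┌─┐ │ ╶───┐ │ ╷ │
│↳ ↑│   │ │ │ │↳ → ↓│ │↑│↓│
│ ┌─┴───┘ │ │ └───┐ └─┘ │ │
│ │       │ │     │↳ → ↑│↓│
│ │ ┌─────┤ └─╴ ┌─┴─┬───┤ │
│ │ │     │     │   │   │↓│
│ │ │ ┌─╴ │ ┌───┘ ╷ ╵ ╷ │ │
│ │ │ │   │ │     │   │ │↓│
│ ╵ │ └───┘ │ ┌───┴───┤ │ │
│   │       │ │       │ │↓│
├───┤ ╶─────┤ └───┐ ╶─┤ │ │
│   │       │     │   │ │↓│
│ ╶─┴───┐ ┌─┼───╴ │ ╷ │ │ │
│       │ │ │     │ │ │ │↓│
│ ╶───┐ ╵ │ ╵ ┌───┘ │ ╵ ╵ │
│     │   │   │     │    B│
└─────┴───┴───┴─────┴─────┘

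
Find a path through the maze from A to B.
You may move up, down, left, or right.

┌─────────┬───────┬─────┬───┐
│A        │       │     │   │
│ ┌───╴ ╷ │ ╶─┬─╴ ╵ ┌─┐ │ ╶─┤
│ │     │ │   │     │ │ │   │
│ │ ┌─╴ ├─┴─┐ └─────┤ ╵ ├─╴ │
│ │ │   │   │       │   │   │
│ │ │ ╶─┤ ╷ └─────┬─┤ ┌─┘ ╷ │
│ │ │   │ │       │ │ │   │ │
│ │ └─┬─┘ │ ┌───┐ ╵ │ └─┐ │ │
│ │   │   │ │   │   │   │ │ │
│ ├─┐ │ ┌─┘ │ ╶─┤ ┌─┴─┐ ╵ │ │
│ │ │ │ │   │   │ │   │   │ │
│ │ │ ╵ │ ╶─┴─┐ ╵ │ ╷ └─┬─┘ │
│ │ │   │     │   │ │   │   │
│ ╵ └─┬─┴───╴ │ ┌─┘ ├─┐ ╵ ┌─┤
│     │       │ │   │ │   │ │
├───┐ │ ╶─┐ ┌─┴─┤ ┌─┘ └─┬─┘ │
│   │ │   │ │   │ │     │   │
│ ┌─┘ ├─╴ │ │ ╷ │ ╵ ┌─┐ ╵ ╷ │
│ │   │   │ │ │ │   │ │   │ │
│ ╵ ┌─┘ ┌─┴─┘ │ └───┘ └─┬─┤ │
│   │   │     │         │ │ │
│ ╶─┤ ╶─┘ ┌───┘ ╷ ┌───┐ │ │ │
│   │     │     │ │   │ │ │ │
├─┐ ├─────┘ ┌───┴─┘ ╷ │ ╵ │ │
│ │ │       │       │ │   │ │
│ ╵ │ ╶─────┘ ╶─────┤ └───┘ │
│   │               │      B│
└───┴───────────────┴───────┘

Finding the shortest path through the maze:
Path length: 70 steps
Directions: right → right → right → down → left → left → down → down → down → right → down → down → right → up → up → right → up → up → right → down → down → down → left → down → right → right → down → left → left → left → down → right → down → left → down → left → down → right → right → up → right → right → up → up → right → down → down → down → left → left → down → left → left → left → down → right → right → right → right → up → right → right → right → up → right → down → down → right → right → right

Solution:

┌─────────┬───────┬─────┬───┐
│A → → ↓  │       │     │   │
│ ┌───╴ ╷ │ ╶─┬─╴ ╵ ┌─┐ │ ╶─┤
│ │↓ ← ↲│ │   │     │ │ │   │
│ │ ┌─╴ ├─┴─┐ └─────┤ ╵ ├─╴ │
│ │↓│   │↱ ↓│       │   │   │
│ │ │ ╶─┤ ╷ └─────┬─┤ ┌─┘ ╷ │
│ │↓│   │↑│↓      │ │ │   │ │
│ │ └─┬─┘ │ ┌───┐ ╵ │ └─┐ │ │
│ │↳ ↓│↱ ↑│↓│   │   │   │ │ │
│ ├─┐ │ ┌─┘ │ ╶─┤ ┌─┴─┐ ╵ │ │
│ │ │↓│↑│↓ ↲│   │ │   │   │ │
│ │ │ ╵ │ ╶─┴─┐ ╵ │ ╷ └─┬─┘ │
│ │ │↳ ↑│↳ → ↓│   │ │   │   │
│ ╵ └─┬─┴───╴ │ ┌─┘ ├─┐ ╵ ┌─┤
│     │↓ ← ← ↲│ │   │ │   │ │
├───┐ │ ╶─┐ ┌─┴─┤ ┌─┘ └─┬─┘ │
│   │ │↳ ↓│ │↱ ↓│ │     │   │
│ ┌─┘ ├─╴ │ │ ╷ │ ╵ ┌─┐ ╵ ╷ │
│ │   │↓ ↲│ │↑│↓│   │ │   │ │
│ ╵ ┌─┘ ┌─┴─┘ │ └───┘ └─┬─┤ │
│   │↓ ↲│↱ → ↑│↓        │ │ │
│ ╶─┤ ╶─┘ ┌───┘ ╷ ┌───┐ │ │ │
│   │↳ → ↑│↓ ← ↲│ │↱ ↓│ │ │ │
├─┐ ├─────┘ ┌───┴─┘ ╷ │ ╵ │ │
│ │ │↓ ← ← ↲│↱ → → ↑│↓│   │ │
│ ╵ │ ╶─────┘ ╶─────┤ └───┘ │
│   │↳ → → → ↑      │↳ → → B│
└───┴───────────────┴───────┘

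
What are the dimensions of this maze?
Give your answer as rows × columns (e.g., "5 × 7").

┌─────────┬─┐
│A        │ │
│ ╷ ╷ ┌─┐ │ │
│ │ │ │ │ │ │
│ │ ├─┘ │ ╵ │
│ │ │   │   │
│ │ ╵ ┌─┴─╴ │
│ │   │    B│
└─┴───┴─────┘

Counting the maze dimensions:
Rows (vertical): 4
Columns (horizontal): 6
Dimensions: 4 × 6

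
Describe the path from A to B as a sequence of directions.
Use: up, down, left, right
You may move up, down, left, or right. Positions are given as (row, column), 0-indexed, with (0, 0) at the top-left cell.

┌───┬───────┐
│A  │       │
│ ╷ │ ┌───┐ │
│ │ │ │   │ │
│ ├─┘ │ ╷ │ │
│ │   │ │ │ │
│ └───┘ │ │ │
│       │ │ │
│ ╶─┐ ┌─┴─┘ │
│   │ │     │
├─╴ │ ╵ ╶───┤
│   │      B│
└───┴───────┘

Finding the path and converting it to directions:
Path through cells: (0,0) → (1,0) → (2,0) → (3,0) → (3,1) → (3,2) → (4,2) → (5,2) → (5,3) → (5,4) → (5,5)
Directions: down, down, down, right, right, down, down, right, right, right

Solution:

┌───┬───────┐
│A  │       │
│ ╷ │ ┌───┐ │
│↓│ │ │   │ │
│ ├─┘ │ ╷ │ │
│↓│   │ │ │ │
│ └───┘ │ │ │
│↳ → ↓  │ │ │
│ ╶─┐ ┌─┴─┘ │
│   │↓│     │
├─╴ │ ╵ ╶───┤
│   │↳ → → B│
└───┴───────┘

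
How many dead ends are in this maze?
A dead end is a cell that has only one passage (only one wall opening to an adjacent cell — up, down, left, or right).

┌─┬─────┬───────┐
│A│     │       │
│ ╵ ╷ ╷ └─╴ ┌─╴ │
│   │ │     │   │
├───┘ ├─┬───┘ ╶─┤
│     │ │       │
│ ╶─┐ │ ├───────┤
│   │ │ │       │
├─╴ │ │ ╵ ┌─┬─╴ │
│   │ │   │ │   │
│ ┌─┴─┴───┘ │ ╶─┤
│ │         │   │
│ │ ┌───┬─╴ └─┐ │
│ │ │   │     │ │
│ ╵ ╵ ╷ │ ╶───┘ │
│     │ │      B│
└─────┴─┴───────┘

Checking each cell for number of passages:

Dead ends found at positions:
  (0, 0)
  (0, 4)
  (2, 3)
  (2, 4)
  (2, 7)
  (4, 2)
  (4, 5)
  (6, 6)
  (7, 3)
Total dead ends: 9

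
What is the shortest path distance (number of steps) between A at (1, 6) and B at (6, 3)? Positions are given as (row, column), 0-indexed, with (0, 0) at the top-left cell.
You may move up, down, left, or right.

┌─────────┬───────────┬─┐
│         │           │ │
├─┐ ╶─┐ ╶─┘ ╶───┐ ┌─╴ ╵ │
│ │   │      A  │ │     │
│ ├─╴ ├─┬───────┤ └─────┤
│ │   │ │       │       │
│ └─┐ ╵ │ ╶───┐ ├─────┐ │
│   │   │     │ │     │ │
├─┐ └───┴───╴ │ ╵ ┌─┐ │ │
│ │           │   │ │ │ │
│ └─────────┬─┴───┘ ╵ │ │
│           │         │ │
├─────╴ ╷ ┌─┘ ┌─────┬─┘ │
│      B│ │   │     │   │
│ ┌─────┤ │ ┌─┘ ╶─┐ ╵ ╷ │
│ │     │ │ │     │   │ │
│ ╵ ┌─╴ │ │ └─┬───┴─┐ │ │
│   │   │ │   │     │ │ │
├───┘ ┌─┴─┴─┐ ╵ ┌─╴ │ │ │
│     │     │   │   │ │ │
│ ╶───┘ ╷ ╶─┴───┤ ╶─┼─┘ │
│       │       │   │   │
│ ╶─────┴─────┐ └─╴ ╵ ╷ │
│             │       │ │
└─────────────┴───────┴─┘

Finding path from (1, 6) to (6, 3):
Path: (1,6) → (1,5) → (0,5) → (0,6) → (0,7) → (0,8) → (1,8) → (2,8) → (2,9) → (2,10) → (2,11) → (3,11) → (4,11) → (5,11) → (6,11) → (7,11) → (8,11) → (9,11) → (10,11) → (10,10) → (11,10) → (11,9) → (11,8) → (11,7) → (10,7) → (10,6) → (10,5) → (10,4) → (9,4) → (9,3) → (10,3) → (10,2) → (10,1) → (10,0) → (9,0) → (9,1) → (9,2) → (8,2) → (8,3) → (7,3) → (7,2) → (7,1) → (8,1) → (8,0) → (7,0) → (6,0) → (6,1) → (6,2) → (6,3)
Distance: 48 steps

Solution:

┌─────────┬───────────┬─┐
│         │↱ → → ↓    │ │
├─┐ ╶─┐ ╶─┘ ╶───┐ ┌─╴ ╵ │
│ │   │    ↑ A  │↓│     │
│ ├─╴ ├─┬───────┤ └─────┤
│ │   │ │       │↳ → → ↓│
│ └─┐ ╵ │ ╶───┐ ├─────┐ │
│   │   │     │ │     │↓│
├─┐ └───┴───╴ │ ╵ ┌─┐ │ │
│ │           │   │ │ │↓│
│ └─────────┬─┴───┘ ╵ │ │
│           │         │↓│
├─────╴ ╷ ┌─┘ ┌─────┬─┘ │
│↱ → → B│ │   │     │  ↓│
│ ┌─────┤ │ ┌─┘ ╶─┐ ╵ ╷ │
│↑│↓ ← ↰│ │ │     │   │↓│
│ ╵ ┌─╴ │ │ └─┬───┴─┐ │ │
│↑ ↲│↱ ↑│ │   │     │ │↓│
├───┘ ┌─┴─┴─┐ ╵ ┌─╴ │ │ │
│↱ → ↑│↓ ↰  │   │   │ │↓│
│ ╶───┘ ╷ ╶─┴───┤ ╶─┼─┘ │
│↑ ← ← ↲│↑ ← ← ↰│   │↓ ↲│
│ ╶─────┴─────┐ └─╴ ╵ ╷ │
│             │↑ ← ← ↲│ │
└─────────────┴───────┴─┘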